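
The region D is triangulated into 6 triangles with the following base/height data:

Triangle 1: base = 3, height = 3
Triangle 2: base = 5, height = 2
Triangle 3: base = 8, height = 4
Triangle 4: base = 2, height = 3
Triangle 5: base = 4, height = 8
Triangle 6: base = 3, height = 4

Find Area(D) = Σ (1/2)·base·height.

(1/2)×3×3 + (1/2)×5×2 + (1/2)×8×4 + (1/2)×2×3 + (1/2)×4×8 + (1/2)×3×4 = 50.5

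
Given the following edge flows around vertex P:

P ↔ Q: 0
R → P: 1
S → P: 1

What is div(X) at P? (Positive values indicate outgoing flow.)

Divergence = sum of outgoing flows = 0 + (-1) + (-1) = -2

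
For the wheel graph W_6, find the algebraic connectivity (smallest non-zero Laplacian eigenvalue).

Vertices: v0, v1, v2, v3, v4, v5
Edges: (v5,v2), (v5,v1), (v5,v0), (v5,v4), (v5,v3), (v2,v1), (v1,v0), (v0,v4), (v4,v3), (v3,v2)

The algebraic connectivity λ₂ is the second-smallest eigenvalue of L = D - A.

The wheel W_6 is the join K_1 ∨ C_5 (a hub joined to every vertex of a cycle of length 5). For a join G ∨ H (G on p vertices, H on q vertices) the Laplacian spectrum is 0, p+q, the eigenvalues of L(G) other than one 0 each shifted by +q, and the eigenvalues of L(H) other than one 0 each shifted by +p. With G = K_1 (p = 1, nothing left after dropping its 0) and H = C_5 (q = 5, eigenvalues 2 − 2cos(2πk/5), k = 0, …, 4; drop k = 0), the spectrum of W_6 is 0, 6, and 1 + (2 − 2cos(2πk/5)) = 3 − 2cos(2πk/5) for k = 1, …, 4:
k=1: 3 − 2cos(2π/5) = 2.382; k=2: 3 − 2cos(4π/5) = 4.618; k=3: 3 − 2cos(6π/5) = 4.618; k=4: 3 − 2cos(8π/5) = 2.382.
Laplacian eigenvalues: [0.0, 2.382, 2.382, 4.618, 4.618, 6.0]. Algebraic connectivity (smallest non-zero eigenvalue) = 2.382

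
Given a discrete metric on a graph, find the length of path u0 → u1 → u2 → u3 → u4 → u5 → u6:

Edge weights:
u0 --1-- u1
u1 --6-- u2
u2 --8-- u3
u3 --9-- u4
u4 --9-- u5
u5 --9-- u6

Arc length = 1 + 6 + 8 + 9 + 9 + 9 = 42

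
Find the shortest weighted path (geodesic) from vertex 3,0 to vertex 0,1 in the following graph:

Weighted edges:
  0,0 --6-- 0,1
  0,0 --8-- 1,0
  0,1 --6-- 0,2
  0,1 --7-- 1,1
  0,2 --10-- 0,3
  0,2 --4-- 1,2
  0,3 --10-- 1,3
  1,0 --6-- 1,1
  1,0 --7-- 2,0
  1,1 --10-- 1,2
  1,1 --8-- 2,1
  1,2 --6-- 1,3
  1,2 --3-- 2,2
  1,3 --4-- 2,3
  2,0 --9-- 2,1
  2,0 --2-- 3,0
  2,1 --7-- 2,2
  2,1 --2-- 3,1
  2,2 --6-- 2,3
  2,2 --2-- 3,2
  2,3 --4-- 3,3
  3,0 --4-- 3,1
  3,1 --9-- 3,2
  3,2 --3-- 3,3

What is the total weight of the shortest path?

Shortest path: 3,0 → 3,1 → 2,1 → 1,1 → 0,1, total weight = 21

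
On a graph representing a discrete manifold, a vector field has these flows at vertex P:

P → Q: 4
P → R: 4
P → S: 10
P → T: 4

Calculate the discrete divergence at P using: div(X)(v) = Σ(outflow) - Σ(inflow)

Divergence = sum of outgoing flows = 4 + 4 + 10 + 4 = 22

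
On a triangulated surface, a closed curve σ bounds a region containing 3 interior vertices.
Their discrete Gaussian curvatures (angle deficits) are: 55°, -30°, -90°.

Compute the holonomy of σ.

Holonomy = total enclosed curvature = 55° + (-30°) + (-90°) = -65°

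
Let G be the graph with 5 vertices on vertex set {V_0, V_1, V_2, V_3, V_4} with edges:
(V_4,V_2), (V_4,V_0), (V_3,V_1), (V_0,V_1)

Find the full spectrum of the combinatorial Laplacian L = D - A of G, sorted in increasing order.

Degrees: deg(V_0) = 2, deg(V_1) = 2, deg(V_2) = 1, deg(V_3) = 1, deg(V_4) = 2.
L = D − A with rows/columns ordered (V_0, V_1, V_2, V_3, V_4):
  [ 2, -1,  0,  0, -1]
  [-1,  2,  0, -1,  0]
  [ 0,  0,  1,  0, -1]
  [ 0, -1,  0,  1,  0]
  [-1,  0, -1,  0,  2]
Characteristic polynomial: det(λI − L) = λ(λ² − 3λ + 1)(λ² − 5λ + 5).
Roots: λ = 0; (λ² − 3λ + 1) = 0 ⇒ λ = (3 ± √5)/2 ≈ 0.382, 2.618; (λ² − 5λ + 5) = 0 ⇒ λ = (5 ± √5)/2 ≈ 1.382, 3.618.
(Check: the roots sum (with multiplicity) to 8, matching trace L = Σdeg = 2·4 = 8.)
Laplacian eigenvalues (increasing order): [0.0, 0.382, 1.382, 2.618, 3.618]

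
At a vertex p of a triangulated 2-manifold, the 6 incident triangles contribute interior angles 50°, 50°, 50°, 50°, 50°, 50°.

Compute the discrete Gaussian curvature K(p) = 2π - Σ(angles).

Sum of angles = 300°. K = 360° - 300° = 60° = π/3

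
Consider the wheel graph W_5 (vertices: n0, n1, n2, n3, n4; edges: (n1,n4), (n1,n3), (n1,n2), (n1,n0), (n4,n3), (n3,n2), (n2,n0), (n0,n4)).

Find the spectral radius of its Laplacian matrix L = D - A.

The wheel W_5 is the join K_1 ∨ C_4 (a hub joined to every vertex of a cycle of length 4). For a join G ∨ H (G on p vertices, H on q vertices) the Laplacian spectrum is 0, p+q, the eigenvalues of L(G) other than one 0 each shifted by +q, and the eigenvalues of L(H) other than one 0 each shifted by +p. With G = K_1 (p = 1, nothing left after dropping its 0) and H = C_4 (q = 4, eigenvalues 2 − 2cos(2πk/4), k = 0, …, 3; drop k = 0), the spectrum of W_5 is 0, 5, and 1 + (2 − 2cos(2πk/4)) = 3 − 2cos(2πk/4) for k = 1, …, 3:
k=1: 3 − 2cos(π/2) = 3.0; k=2: 3 − 2cos(π) = 5.0; k=3: 3 − 2cos(3π/2) = 3.0.
Laplacian eigenvalues: [0.0, 3.0, 3.0, 5.0, 5.0]. Largest eigenvalue (spectral radius) = 5.0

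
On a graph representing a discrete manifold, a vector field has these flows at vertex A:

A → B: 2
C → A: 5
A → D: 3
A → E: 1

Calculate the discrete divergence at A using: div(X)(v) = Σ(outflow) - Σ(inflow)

Divergence = sum of outgoing flows = 2 + (-5) + 3 + 1 = 1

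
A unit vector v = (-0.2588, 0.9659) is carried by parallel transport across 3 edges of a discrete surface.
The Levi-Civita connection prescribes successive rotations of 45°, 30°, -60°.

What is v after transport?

Total rotation: 45° + 30° + (-60°) = 15°. Final vector: (-0.5000, 0.8660)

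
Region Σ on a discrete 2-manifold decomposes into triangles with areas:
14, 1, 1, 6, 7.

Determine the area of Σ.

14 + 1 + 1 + 6 + 7 = 29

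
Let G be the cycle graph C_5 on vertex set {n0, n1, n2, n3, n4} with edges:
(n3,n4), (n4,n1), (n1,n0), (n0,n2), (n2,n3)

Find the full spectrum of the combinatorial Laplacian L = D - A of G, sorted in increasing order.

The cycle graph C_n has Laplacian eigenvalues λ_k = 2 − 2cos(2πk/n), k = 0, 1, …, n−1. Here n = 5:
k=0: 2 − 2cos(0) = 0.0; k=1: 2 − 2cos(2π/5) = 1.382; k=2: 2 − 2cos(4π/5) = 3.618; k=3: 2 − 2cos(6π/5) = 3.618; k=4: 2 − 2cos(8π/5) = 1.382.
Laplacian eigenvalues (increasing order): [0.0, 1.382, 1.382, 3.618, 3.618]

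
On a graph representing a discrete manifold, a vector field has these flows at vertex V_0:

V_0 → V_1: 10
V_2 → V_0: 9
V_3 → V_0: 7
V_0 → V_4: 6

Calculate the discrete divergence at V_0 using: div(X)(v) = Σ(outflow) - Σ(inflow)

Divergence = sum of outgoing flows = 10 + (-9) + (-7) + 6 = 0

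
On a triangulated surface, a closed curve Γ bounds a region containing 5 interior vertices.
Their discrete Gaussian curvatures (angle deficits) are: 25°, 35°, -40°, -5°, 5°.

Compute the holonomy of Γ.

Holonomy = total enclosed curvature = 25° + 35° + (-40°) + (-5°) + 5° = 20°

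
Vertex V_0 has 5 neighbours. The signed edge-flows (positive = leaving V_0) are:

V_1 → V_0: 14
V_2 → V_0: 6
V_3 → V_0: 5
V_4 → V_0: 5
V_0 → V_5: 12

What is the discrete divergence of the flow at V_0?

Divergence = sum of outgoing flows = (-14) + (-6) + (-5) + (-5) + 12 = -18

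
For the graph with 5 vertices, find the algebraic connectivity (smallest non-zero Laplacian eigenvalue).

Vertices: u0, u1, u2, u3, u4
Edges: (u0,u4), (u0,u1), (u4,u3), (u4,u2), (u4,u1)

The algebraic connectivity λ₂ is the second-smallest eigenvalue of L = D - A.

Degrees: deg(u0) = 2, deg(u1) = 2, deg(u2) = 1, deg(u3) = 1, deg(u4) = 4.
L = D − A with rows/columns ordered (u0, u1, u2, u3, u4):
  [ 2, -1,  0,  0, -1]
  [-1,  2,  0,  0, -1]
  [ 0,  0,  1,  0, -1]
  [ 0,  0,  0,  1, -1]
  [-1, -1, -1, -1,  4]
Characteristic polynomial: det(λI − L) = λ(λ − 1)²(λ − 3)(λ − 5).
Roots: λ = 0; (λ − 1) = 0 ⇒ λ = 1 (multiplicity 2); (λ − 3) = 0 ⇒ λ = 3; (λ − 5) = 0 ⇒ λ = 5.
(Check: the roots sum (with multiplicity) to 10, matching trace L = Σdeg = 2·5 = 10.)
Laplacian eigenvalues: [0.0, 1.0, 1.0, 3.0, 5.0]. Algebraic connectivity (smallest non-zero eigenvalue) = 1.0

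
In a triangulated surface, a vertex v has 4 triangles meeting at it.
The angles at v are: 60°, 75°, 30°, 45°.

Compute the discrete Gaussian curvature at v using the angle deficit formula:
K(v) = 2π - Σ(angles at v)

Sum of angles = 210°. K = 360° - 210° = 150° = 5π/6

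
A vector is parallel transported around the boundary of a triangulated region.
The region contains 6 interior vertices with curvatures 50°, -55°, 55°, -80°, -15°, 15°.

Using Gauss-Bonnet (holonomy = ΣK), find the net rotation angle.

Holonomy = total enclosed curvature = 50° + (-55°) + 55° + (-80°) + (-15°) + 15° = -30°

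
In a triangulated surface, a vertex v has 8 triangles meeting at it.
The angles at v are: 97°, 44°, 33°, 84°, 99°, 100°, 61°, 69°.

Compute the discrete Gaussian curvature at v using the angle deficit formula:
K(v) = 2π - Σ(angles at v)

Sum of angles = 587°. K = 360° - 587° = -227° = -227π/180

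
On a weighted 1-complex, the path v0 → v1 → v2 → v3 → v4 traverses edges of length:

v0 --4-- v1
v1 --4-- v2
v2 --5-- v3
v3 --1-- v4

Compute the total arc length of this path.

Arc length = 4 + 4 + 5 + 1 = 14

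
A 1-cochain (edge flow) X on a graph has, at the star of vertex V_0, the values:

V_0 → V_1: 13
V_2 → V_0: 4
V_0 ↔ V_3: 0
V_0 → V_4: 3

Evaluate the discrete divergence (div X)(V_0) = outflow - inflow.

Divergence = sum of outgoing flows = 13 + (-4) + 0 + 3 = 12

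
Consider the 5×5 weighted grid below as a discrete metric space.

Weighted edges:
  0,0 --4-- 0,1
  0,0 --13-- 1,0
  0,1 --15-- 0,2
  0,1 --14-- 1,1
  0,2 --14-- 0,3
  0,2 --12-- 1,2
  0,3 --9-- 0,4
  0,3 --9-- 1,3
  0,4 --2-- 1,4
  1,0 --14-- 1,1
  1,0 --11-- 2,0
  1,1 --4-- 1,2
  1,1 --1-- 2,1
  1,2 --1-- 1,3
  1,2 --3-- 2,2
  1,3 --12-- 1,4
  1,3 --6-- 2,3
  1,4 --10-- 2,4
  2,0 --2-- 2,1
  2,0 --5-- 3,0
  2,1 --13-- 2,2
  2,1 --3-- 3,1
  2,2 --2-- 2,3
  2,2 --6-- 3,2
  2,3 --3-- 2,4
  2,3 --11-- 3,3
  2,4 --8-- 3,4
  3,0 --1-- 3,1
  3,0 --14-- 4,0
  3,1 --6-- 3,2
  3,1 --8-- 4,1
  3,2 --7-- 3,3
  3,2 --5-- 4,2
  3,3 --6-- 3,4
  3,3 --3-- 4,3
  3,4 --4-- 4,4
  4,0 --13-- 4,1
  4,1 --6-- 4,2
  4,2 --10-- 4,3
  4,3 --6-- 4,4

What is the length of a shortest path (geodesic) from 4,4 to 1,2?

Shortest path: 4,4 → 3,4 → 2,4 → 2,3 → 2,2 → 1,2, total weight = 20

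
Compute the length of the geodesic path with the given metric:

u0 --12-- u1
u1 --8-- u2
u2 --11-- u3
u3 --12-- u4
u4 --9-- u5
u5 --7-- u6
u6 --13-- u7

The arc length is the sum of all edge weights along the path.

Arc length = 12 + 8 + 11 + 12 + 9 + 7 + 13 = 72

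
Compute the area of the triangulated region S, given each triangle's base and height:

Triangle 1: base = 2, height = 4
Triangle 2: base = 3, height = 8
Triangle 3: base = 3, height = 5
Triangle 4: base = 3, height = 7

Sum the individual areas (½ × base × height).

(1/2)×2×4 + (1/2)×3×8 + (1/2)×3×5 + (1/2)×3×7 = 34.0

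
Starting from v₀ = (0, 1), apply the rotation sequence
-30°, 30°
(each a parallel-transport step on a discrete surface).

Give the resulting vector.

Total rotation: (-30°) + 30° = 0°. Final vector: (0, 1)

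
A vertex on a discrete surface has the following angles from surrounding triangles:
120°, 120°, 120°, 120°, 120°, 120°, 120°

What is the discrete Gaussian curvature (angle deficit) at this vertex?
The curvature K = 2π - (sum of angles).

Sum of angles = 840°. K = 360° - 840° = -480°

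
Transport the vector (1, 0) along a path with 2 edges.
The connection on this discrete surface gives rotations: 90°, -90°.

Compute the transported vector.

Total rotation: 90° + (-90°) = 0°. Final vector: (1, 0)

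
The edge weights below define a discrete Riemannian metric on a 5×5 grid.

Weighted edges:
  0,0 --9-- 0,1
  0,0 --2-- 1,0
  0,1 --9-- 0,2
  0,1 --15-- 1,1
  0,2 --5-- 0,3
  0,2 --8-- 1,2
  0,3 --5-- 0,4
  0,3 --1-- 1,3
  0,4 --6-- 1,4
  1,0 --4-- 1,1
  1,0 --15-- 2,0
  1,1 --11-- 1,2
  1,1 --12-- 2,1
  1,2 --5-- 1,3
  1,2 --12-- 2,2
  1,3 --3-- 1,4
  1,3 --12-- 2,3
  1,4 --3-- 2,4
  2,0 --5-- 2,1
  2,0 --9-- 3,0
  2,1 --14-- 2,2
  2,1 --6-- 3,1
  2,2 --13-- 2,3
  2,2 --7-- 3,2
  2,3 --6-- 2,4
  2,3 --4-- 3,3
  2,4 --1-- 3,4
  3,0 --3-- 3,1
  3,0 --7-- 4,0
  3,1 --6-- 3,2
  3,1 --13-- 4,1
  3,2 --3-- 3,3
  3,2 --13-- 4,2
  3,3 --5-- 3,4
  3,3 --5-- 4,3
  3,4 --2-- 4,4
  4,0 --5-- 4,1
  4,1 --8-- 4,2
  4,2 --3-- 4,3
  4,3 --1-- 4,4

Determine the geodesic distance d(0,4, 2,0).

Shortest path: 0,4 → 1,4 → 2,4 → 3,4 → 3,3 → 3,2 → 3,1 → 2,1 → 2,0, total weight = 35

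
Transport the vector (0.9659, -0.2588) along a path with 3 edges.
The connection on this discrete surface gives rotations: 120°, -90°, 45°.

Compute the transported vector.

Total rotation: 120° + (-90°) + 45° = 75°. Final vector: (0.5000, 0.8660)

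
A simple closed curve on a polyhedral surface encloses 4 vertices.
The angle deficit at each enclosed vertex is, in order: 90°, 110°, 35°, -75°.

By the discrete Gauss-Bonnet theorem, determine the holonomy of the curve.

Holonomy = total enclosed curvature = 90° + 110° + 35° + (-75°) = 160°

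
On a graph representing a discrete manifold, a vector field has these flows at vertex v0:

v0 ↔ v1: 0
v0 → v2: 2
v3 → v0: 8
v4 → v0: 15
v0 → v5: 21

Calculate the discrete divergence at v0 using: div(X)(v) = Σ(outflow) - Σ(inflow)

Divergence = sum of outgoing flows = 0 + 2 + (-8) + (-15) + 21 = 0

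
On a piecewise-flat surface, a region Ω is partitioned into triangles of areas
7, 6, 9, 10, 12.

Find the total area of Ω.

7 + 6 + 9 + 10 + 12 = 44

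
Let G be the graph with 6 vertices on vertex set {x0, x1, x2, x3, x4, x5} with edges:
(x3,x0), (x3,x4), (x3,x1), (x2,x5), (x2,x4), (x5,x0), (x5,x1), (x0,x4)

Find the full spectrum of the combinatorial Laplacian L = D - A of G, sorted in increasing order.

Degrees: deg(x0) = 3, deg(x1) = 2, deg(x2) = 2, deg(x3) = 3, deg(x4) = 3, deg(x5) = 3.
L = D − A with rows/columns ordered (x0, x1, x2, x3, x4, x5):
  [ 3,  0,  0, -1, -1, -1]
  [ 0,  2,  0, -1,  0, -1]
  [ 0,  0,  2,  0, -1, -1]
  [-1, -1,  0,  3, -1,  0]
  [-1,  0, -1, -1,  3,  0]
  [-1, -1, -1,  0,  0,  3]
Characteristic polynomial: det(λI − L) = λ(λ² − 6λ + 7)(λ − 2)(λ − 3)(λ − 5).
Roots: λ = 0; (λ² − 6λ + 7) = 0 ⇒ λ = 3 ± √2 ≈ 1.5858, 4.4142; (λ − 2) = 0 ⇒ λ = 2; (λ − 3) = 0 ⇒ λ = 3; (λ − 5) = 0 ⇒ λ = 5.
(Check: the roots sum (with multiplicity) to 16, matching trace L = Σdeg = 2·8 = 16.)
Laplacian eigenvalues (increasing order): [0.0, 1.5858, 2.0, 3.0, 4.4142, 5.0]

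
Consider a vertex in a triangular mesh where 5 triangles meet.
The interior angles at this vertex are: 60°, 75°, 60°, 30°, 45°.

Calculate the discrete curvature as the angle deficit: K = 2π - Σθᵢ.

Sum of angles = 270°. K = 360° - 270° = 90° = π/2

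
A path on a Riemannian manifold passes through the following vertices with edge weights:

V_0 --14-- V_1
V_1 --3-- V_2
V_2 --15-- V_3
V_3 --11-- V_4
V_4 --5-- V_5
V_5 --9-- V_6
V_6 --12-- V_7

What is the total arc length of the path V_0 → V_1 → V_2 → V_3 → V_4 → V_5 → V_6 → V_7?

Arc length = 14 + 3 + 15 + 11 + 5 + 9 + 12 = 69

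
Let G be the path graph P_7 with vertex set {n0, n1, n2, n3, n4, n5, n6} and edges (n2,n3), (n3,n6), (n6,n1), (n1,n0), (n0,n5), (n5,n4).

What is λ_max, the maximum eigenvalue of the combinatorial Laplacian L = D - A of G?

The path graph P_n has Laplacian eigenvalues λ_k = 2 − 2cos(kπ/n), k = 0, 1, …, n−1. Here n = 7:
k=0: 2 − 2cos(0) = 0.0; k=1: 2 − 2cos(π/7) = 0.1981; k=2: 2 − 2cos(2π/7) = 0.753; k=3: 2 − 2cos(3π/7) = 1.555; k=4: 2 − 2cos(4π/7) = 2.445; k=5: 2 − 2cos(5π/7) = 3.247; k=6: 2 − 2cos(6π/7) = 3.8019.
Laplacian eigenvalues: [0.0, 0.1981, 0.753, 1.555, 2.445, 3.247, 3.8019]. Largest eigenvalue (spectral radius) = 3.8019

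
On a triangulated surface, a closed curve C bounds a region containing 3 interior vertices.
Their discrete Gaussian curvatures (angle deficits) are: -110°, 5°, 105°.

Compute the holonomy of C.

Holonomy = total enclosed curvature = (-110°) + 5° + 105° = 0°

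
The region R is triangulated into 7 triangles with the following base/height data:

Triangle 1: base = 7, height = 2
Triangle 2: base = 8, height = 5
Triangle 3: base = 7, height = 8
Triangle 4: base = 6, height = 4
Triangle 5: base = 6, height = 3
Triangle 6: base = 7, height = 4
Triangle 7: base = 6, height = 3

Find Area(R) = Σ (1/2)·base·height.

(1/2)×7×2 + (1/2)×8×5 + (1/2)×7×8 + (1/2)×6×4 + (1/2)×6×3 + (1/2)×7×4 + (1/2)×6×3 = 99.0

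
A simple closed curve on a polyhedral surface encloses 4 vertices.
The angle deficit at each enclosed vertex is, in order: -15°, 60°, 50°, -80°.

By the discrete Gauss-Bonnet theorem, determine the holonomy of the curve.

Holonomy = total enclosed curvature = (-15°) + 60° + 50° + (-80°) = 15°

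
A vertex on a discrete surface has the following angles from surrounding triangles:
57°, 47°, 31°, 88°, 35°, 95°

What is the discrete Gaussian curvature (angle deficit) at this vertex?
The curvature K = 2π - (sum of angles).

Sum of angles = 353°. K = 360° - 353° = 7° = 7π/180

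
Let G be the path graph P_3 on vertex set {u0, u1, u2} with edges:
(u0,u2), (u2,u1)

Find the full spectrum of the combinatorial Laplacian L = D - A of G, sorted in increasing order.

The path graph P_n has Laplacian eigenvalues λ_k = 2 − 2cos(kπ/n), k = 0, 1, …, n−1. Here n = 3:
k=0: 2 − 2cos(0) = 0.0; k=1: 2 − 2cos(π/3) = 1.0; k=2: 2 − 2cos(2π/3) = 3.0.
Laplacian eigenvalues (increasing order): [0.0, 1.0, 3.0]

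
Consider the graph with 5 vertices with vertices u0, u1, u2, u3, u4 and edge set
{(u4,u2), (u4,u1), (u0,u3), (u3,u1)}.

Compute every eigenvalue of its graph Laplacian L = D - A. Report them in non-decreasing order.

Degrees: deg(u0) = 1, deg(u1) = 2, deg(u2) = 1, deg(u3) = 2, deg(u4) = 2.
L = D − A with rows/columns ordered (u0, u1, u2, u3, u4):
  [ 1,  0,  0, -1,  0]
  [ 0,  2,  0, -1, -1]
  [ 0,  0,  1,  0, -1]
  [-1, -1,  0,  2,  0]
  [ 0, -1, -1,  0,  2]
Characteristic polynomial: det(λI − L) = λ(λ² − 3λ + 1)(λ² − 5λ + 5).
Roots: λ = 0; (λ² − 3λ + 1) = 0 ⇒ λ = (3 ± √5)/2 ≈ 0.382, 2.618; (λ² − 5λ + 5) = 0 ⇒ λ = (5 ± √5)/2 ≈ 1.382, 3.618.
(Check: the roots sum (with multiplicity) to 8, matching trace L = Σdeg = 2·4 = 8.)
Laplacian eigenvalues (increasing order): [0.0, 0.382, 1.382, 2.618, 3.618]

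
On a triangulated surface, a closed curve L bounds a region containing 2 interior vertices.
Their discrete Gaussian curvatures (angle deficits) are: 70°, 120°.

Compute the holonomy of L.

Holonomy = total enclosed curvature = 70° + 120° = 190°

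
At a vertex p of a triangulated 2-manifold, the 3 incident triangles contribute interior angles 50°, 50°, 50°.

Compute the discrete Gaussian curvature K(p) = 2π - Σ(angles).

Sum of angles = 150°. K = 360° - 150° = 210° = 7π/6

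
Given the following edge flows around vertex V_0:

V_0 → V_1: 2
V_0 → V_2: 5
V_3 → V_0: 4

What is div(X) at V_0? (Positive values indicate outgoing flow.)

Divergence = sum of outgoing flows = 2 + 5 + (-4) = 3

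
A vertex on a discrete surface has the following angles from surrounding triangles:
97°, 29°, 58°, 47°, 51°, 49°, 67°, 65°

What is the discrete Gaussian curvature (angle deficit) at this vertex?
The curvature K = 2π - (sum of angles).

Sum of angles = 463°. K = 360° - 463° = -103° = -103π/180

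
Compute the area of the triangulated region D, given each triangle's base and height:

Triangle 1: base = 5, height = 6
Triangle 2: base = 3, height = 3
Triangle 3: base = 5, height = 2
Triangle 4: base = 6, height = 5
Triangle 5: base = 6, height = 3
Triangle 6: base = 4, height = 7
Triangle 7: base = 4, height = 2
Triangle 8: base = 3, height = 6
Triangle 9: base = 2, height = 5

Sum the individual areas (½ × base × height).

(1/2)×5×6 + (1/2)×3×3 + (1/2)×5×2 + (1/2)×6×5 + (1/2)×6×3 + (1/2)×4×7 + (1/2)×4×2 + (1/2)×3×6 + (1/2)×2×5 = 80.5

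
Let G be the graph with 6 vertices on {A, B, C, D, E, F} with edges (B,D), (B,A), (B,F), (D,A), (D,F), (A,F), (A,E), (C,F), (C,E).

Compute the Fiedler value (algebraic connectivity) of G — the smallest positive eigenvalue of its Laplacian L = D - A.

Degrees: deg(A) = 4, deg(B) = 3, deg(C) = 2, deg(D) = 3, deg(E) = 2, deg(F) = 4.
L = D − A with rows/columns ordered (A, B, C, D, E, F):
  [ 4, -1,  0, -1, -1, -1]
  [-1,  3,  0, -1,  0, -1]
  [ 0,  0,  2,  0, -1, -1]
  [-1, -1,  0,  3,  0, -1]
  [-1,  0, -1,  0,  2,  0]
  [-1, -1, -1, -1,  0,  4]
Characteristic polynomial: det(λI − L) = λ(λ² − 6λ + 6)(λ² − 8λ + 14)(λ − 4).
Roots: λ = 0; (λ² − 6λ + 6) = 0 ⇒ λ = 3 ± √3 ≈ 1.2679, 4.7321; (λ² − 8λ + 14) = 0 ⇒ λ = 4 ± √2 ≈ 2.5858, 5.4142; (λ − 4) = 0 ⇒ λ = 4.
(Check: the roots sum (with multiplicity) to 18, matching trace L = Σdeg = 2·9 = 18.)
Laplacian eigenvalues: [0.0, 1.2679, 2.5858, 4.0, 4.7321, 5.4142]. Algebraic connectivity (smallest non-zero eigenvalue) = 1.2679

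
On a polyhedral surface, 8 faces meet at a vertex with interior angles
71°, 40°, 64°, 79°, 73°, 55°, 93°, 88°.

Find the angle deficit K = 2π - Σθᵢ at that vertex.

Sum of angles = 563°. K = 360° - 563° = -203° = -203π/180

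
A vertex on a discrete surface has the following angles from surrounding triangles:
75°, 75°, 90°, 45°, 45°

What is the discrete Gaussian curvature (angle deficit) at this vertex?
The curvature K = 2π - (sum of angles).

Sum of angles = 330°. K = 360° - 330° = 30°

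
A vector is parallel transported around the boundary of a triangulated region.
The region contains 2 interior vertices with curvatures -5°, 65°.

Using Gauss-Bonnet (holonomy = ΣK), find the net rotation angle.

Holonomy = total enclosed curvature = (-5°) + 65° = 60°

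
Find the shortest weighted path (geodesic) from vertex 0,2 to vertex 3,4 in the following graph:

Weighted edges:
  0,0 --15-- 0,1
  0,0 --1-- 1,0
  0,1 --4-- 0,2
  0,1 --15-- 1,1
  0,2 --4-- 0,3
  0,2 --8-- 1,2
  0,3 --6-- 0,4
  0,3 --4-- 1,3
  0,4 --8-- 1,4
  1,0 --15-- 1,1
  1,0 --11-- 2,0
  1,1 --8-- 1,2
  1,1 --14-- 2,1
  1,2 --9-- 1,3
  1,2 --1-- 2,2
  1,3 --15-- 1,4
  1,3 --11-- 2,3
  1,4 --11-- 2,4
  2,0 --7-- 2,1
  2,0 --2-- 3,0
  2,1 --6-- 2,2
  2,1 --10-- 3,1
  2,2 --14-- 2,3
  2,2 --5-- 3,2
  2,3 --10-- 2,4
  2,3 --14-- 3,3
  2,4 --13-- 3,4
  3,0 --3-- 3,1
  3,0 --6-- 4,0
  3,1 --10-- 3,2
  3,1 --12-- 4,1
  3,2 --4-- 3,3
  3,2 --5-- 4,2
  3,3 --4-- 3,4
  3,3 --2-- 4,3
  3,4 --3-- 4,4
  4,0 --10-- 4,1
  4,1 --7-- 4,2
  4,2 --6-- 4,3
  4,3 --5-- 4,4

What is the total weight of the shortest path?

Shortest path: 0,2 → 1,2 → 2,2 → 3,2 → 3,3 → 3,4, total weight = 22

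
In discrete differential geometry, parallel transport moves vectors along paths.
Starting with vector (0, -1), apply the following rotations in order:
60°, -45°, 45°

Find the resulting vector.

Total rotation: 60° + (-45°) + 45° = 60°. Final vector: (0.8660, -0.5000)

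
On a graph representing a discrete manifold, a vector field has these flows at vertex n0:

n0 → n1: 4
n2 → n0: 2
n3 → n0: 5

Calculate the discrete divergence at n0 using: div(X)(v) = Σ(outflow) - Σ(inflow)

Divergence = sum of outgoing flows = 4 + (-2) + (-5) = -3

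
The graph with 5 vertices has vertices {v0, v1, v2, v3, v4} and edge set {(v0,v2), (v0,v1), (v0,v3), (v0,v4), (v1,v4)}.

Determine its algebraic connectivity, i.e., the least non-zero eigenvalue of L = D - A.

Degrees: deg(v0) = 4, deg(v1) = 2, deg(v2) = 1, deg(v3) = 1, deg(v4) = 2.
L = D − A with rows/columns ordered (v0, v1, v2, v3, v4):
  [ 4, -1, -1, -1, -1]
  [-1,  2,  0,  0, -1]
  [-1,  0,  1,  0,  0]
  [-1,  0,  0,  1,  0]
  [-1, -1,  0,  0,  2]
Characteristic polynomial: det(λI − L) = λ(λ − 1)²(λ − 3)(λ − 5).
Roots: λ = 0; (λ − 1) = 0 ⇒ λ = 1 (multiplicity 2); (λ − 3) = 0 ⇒ λ = 3; (λ − 5) = 0 ⇒ λ = 5.
(Check: the roots sum (with multiplicity) to 10, matching trace L = Σdeg = 2·5 = 10.)
Laplacian eigenvalues: [0.0, 1.0, 1.0, 3.0, 5.0]. Algebraic connectivity (smallest non-zero eigenvalue) = 1.0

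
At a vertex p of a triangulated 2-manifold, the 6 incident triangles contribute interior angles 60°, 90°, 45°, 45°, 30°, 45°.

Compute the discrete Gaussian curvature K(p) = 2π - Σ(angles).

Sum of angles = 315°. K = 360° - 315° = 45°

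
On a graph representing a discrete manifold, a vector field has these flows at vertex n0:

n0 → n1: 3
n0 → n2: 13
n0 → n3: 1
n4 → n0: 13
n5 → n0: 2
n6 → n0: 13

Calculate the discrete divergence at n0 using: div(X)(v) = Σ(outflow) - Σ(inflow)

Divergence = sum of outgoing flows = 3 + 13 + 1 + (-13) + (-2) + (-13) = -11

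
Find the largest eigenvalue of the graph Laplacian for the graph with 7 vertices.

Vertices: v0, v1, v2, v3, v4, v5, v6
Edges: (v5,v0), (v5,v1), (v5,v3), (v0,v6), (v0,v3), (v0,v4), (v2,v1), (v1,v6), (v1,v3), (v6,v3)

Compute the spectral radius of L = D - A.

Degrees: deg(v0) = 4, deg(v1) = 4, deg(v2) = 1, deg(v3) = 4, deg(v4) = 1, deg(v5) = 3, deg(v6) = 3.
L = D − A with rows/columns ordered (v0, v1, v2, v3, v4, v5, v6):
  [ 4,  0,  0, -1, -1, -1, -1]
  [ 0,  4, -1, -1,  0, -1, -1]
  [ 0, -1,  1,  0,  0,  0,  0]
  [-1, -1,  0,  4,  0, -1, -1]
  [-1,  0,  0,  0,  1,  0,  0]
  [-1, -1,  0, -1,  0,  3,  0]
  [-1, -1,  0, -1,  0,  0,  3]
Characteristic polynomial: det(λI − L) = λ(λ² − 5λ + 3)(λ² − 7λ + 7)(λ − 3)(λ − 5).
Roots: λ = 0; (λ² − 5λ + 3) = 0 ⇒ λ = (5 ± √13)/2 ≈ 0.6972, 4.3028; (λ² − 7λ + 7) = 0 ⇒ λ = (7 ± √21)/2 ≈ 1.2087, 5.7913; (λ − 3) = 0 ⇒ λ = 3; (λ − 5) = 0 ⇒ λ = 5.
(Check: the roots sum (with multiplicity) to 20, matching trace L = Σdeg = 2·10 = 20.)
Laplacian eigenvalues: [0.0, 0.6972, 1.2087, 3.0, 4.3028, 5.0, 5.7913]. Largest eigenvalue (spectral radius) = 5.7913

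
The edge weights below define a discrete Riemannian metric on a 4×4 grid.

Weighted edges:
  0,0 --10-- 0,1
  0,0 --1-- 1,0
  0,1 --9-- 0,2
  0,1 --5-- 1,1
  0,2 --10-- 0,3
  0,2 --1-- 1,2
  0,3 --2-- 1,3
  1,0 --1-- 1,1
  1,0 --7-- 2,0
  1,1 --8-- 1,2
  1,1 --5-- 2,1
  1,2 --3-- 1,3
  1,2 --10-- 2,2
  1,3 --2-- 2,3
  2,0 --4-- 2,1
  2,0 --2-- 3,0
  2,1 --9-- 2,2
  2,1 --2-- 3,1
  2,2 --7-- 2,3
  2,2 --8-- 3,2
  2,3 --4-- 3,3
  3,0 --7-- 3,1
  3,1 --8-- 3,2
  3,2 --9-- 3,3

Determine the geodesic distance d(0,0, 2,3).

Shortest path: 0,0 → 1,0 → 1,1 → 1,2 → 1,3 → 2,3, total weight = 15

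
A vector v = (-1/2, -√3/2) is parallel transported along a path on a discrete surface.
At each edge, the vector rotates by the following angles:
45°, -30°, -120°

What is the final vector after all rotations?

Total rotation: 45° + (-30°) + (-120°) = -105°. Final vector: (-0.7071, 0.7071)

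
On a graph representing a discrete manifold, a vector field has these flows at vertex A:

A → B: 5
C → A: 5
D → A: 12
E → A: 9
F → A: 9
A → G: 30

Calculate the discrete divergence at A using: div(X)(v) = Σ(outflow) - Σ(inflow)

Divergence = sum of outgoing flows = 5 + (-5) + (-12) + (-9) + (-9) + 30 = 0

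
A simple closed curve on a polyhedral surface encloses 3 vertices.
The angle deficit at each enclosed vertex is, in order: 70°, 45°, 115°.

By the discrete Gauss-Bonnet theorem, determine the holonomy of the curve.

Holonomy = total enclosed curvature = 70° + 45° + 115° = 230°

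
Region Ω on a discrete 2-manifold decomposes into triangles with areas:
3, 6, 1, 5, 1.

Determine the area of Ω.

3 + 6 + 1 + 5 + 1 = 16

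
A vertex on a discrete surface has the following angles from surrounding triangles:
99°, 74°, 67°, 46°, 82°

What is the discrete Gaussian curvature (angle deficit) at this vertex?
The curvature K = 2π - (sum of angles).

Sum of angles = 368°. K = 360° - 368° = -8° = -2π/45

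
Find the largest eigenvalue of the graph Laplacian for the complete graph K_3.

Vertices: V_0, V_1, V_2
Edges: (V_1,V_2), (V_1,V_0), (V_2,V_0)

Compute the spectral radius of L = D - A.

For the complete graph K_n, L = nI − J (J = all-ones matrix). J has eigenvalues n (once, eigenvector 𝟙) and 0 (multiplicity n−1), so L has eigenvalues 0 (once) and n (multiplicity n−1). Here n = 3: eigenvalue 0 once and 3 with multiplicity 2.
Laplacian eigenvalues: [0.0, 3.0, 3.0]. Largest eigenvalue (spectral radius) = 3.0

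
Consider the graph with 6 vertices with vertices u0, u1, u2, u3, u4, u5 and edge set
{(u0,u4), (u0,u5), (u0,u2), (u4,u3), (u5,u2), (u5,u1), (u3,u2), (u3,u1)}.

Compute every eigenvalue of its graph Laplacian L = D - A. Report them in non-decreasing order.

Degrees: deg(u0) = 3, deg(u1) = 2, deg(u2) = 3, deg(u3) = 3, deg(u4) = 2, deg(u5) = 3.
L = D − A with rows/columns ordered (u0, u1, u2, u3, u4, u5):
  [ 3,  0, -1,  0, -1, -1]
  [ 0,  2,  0, -1,  0, -1]
  [-1,  0,  3, -1,  0, -1]
  [ 0, -1, -1,  3, -1,  0]
  [-1,  0,  0, -1,  2,  0]
  [-1, -1, -1,  0,  0,  3]
Characteristic polynomial: det(λI − L) = λ(λ² − 6λ + 7)(λ − 2)(λ − 3)(λ − 5).
Roots: λ = 0; (λ² − 6λ + 7) = 0 ⇒ λ = 3 ± √2 ≈ 1.5858, 4.4142; (λ − 2) = 0 ⇒ λ = 2; (λ − 3) = 0 ⇒ λ = 3; (λ − 5) = 0 ⇒ λ = 5.
(Check: the roots sum (with multiplicity) to 16, matching trace L = Σdeg = 2·8 = 16.)
Laplacian eigenvalues (increasing order): [0.0, 1.5858, 2.0, 3.0, 4.4142, 5.0]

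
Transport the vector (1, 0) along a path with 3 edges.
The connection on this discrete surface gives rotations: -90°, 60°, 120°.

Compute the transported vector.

Total rotation: (-90°) + 60° + 120° = 90°. Final vector: (0, 1)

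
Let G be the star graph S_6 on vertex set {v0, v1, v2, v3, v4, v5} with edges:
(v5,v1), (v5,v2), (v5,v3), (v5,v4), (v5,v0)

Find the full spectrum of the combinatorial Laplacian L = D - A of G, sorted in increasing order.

The star S_6 is the complete bipartite graph K_{1,5} (one hub of degree 5, 5 leaves of degree 1). The Laplacian spectrum of K_{p,q} is 0, p (multiplicity q−1), q (multiplicity p−1), p+q. With p = 1, q = 5: 0 once, 1 with multiplicity 4, and 6 once. (Check: trace L = sum of degrees = 10 = 4·1 + 6.)
Laplacian eigenvalues (increasing order): [0.0, 1.0, 1.0, 1.0, 1.0, 6.0]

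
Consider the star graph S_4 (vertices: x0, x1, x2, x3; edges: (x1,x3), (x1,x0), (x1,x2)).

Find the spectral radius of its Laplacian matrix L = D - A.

The star S_4 is the complete bipartite graph K_{1,3} (one hub of degree 3, 3 leaves of degree 1). The Laplacian spectrum of K_{p,q} is 0, p (multiplicity q−1), q (multiplicity p−1), p+q. With p = 1, q = 3: 0 once, 1 with multiplicity 2, and 4 once. (Check: trace L = sum of degrees = 6 = 2·1 + 4.)
Laplacian eigenvalues: [0.0, 1.0, 1.0, 4.0]. Largest eigenvalue (spectral radius) = 4.0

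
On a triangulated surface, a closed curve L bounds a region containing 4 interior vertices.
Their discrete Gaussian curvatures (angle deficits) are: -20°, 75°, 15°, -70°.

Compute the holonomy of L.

Holonomy = total enclosed curvature = (-20°) + 75° + 15° + (-70°) = 0°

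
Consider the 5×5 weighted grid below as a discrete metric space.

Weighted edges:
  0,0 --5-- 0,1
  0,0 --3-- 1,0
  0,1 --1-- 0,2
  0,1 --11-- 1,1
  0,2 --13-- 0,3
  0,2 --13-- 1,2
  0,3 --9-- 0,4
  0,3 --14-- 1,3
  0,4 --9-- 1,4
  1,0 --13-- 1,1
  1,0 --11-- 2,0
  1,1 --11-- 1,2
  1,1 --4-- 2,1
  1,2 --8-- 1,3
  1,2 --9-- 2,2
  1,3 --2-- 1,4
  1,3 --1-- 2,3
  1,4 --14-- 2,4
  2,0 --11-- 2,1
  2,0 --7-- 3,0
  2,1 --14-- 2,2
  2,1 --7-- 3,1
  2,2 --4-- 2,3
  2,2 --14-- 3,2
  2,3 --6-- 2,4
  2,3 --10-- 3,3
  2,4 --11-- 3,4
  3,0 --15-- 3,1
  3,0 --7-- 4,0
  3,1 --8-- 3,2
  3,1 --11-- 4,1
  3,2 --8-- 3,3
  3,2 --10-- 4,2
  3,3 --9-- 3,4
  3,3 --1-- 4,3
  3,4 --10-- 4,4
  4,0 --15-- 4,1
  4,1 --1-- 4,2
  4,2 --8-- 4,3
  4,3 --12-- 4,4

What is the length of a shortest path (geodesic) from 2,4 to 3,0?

Shortest path: 2,4 → 2,3 → 2,2 → 2,1 → 2,0 → 3,0, total weight = 42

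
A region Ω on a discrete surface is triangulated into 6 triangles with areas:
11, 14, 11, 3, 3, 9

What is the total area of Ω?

11 + 14 + 11 + 3 + 3 + 9 = 51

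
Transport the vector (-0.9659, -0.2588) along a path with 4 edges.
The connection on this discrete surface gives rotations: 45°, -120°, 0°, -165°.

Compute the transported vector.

Total rotation: 45° + (-120°) + 0° + (-165°) = -240° ≡ 120° (mod 360°). Final vector: (0.7071, -0.7071)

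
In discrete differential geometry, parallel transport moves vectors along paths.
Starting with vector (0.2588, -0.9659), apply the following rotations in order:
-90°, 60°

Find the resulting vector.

Total rotation: (-90°) + 60° = -30°. Final vector: (-0.2588, -0.9659)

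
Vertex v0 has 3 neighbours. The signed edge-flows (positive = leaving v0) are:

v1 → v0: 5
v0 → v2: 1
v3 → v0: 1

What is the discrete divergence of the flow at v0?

Divergence = sum of outgoing flows = (-5) + 1 + (-1) = -5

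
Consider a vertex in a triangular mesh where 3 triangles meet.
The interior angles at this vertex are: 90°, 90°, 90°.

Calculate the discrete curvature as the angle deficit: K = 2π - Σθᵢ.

Sum of angles = 270°. K = 360° - 270° = 90°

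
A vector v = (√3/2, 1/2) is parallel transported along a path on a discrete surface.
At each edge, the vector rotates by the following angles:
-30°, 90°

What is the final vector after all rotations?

Total rotation: (-30°) + 90° = 60°. Final vector: (0, 1)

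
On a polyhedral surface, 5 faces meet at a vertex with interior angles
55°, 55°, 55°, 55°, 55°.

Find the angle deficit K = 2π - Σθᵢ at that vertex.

Sum of angles = 275°. K = 360° - 275° = 85° = 17π/36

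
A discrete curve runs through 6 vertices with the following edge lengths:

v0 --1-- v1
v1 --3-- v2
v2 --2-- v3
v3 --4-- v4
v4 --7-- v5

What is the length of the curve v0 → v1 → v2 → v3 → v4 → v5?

Arc length = 1 + 3 + 2 + 4 + 7 = 17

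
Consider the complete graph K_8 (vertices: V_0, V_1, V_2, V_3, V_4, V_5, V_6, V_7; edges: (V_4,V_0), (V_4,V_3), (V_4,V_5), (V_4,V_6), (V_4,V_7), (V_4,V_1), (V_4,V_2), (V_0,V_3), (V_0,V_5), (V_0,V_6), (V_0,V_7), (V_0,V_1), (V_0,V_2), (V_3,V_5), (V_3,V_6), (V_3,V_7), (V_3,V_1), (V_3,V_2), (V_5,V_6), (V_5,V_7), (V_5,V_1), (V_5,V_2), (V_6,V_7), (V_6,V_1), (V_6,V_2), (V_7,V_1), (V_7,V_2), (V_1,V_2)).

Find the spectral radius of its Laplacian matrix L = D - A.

For the complete graph K_n, L = nI − J (J = all-ones matrix). J has eigenvalues n (once, eigenvector 𝟙) and 0 (multiplicity n−1), so L has eigenvalues 0 (once) and n (multiplicity n−1). Here n = 8: eigenvalue 0 once and 8 with multiplicity 7.
Laplacian eigenvalues: [0.0, 8.0, 8.0, 8.0, 8.0, 8.0, 8.0, 8.0]. Largest eigenvalue (spectral radius) = 8.0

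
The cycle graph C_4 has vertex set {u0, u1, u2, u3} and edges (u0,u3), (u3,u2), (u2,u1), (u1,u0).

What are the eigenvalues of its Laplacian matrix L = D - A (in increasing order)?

The cycle graph C_n has Laplacian eigenvalues λ_k = 2 − 2cos(2πk/n), k = 0, 1, …, n−1. Here n = 4:
k=0: 2 − 2cos(0) = 0.0; k=1: 2 − 2cos(π/2) = 2.0; k=2: 2 − 2cos(π) = 4.0; k=3: 2 − 2cos(3π/2) = 2.0.
Laplacian eigenvalues (increasing order): [0.0, 2.0, 2.0, 4.0]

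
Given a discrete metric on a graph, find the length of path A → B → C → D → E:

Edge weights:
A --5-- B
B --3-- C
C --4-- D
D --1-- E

Arc length = 5 + 3 + 4 + 1 = 13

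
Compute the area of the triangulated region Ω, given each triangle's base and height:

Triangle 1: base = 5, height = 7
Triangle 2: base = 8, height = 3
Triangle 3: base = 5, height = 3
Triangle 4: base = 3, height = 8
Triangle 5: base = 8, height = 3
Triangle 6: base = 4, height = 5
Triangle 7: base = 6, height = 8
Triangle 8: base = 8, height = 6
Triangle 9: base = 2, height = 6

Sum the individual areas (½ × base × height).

(1/2)×5×7 + (1/2)×8×3 + (1/2)×5×3 + (1/2)×3×8 + (1/2)×8×3 + (1/2)×4×5 + (1/2)×6×8 + (1/2)×8×6 + (1/2)×2×6 = 125.0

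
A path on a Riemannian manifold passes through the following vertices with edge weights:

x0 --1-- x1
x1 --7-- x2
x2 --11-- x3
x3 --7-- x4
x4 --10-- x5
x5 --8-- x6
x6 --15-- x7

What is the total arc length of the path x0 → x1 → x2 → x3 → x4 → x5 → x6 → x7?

Arc length = 1 + 7 + 11 + 7 + 10 + 8 + 15 = 59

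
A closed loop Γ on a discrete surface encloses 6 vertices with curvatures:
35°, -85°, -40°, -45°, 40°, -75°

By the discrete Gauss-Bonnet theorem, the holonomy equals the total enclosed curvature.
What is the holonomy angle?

Holonomy = total enclosed curvature = 35° + (-85°) + (-40°) + (-45°) + 40° + (-75°) = -170°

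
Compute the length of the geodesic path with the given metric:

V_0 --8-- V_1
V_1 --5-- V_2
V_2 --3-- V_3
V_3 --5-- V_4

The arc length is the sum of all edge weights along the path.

Arc length = 8 + 5 + 3 + 5 = 21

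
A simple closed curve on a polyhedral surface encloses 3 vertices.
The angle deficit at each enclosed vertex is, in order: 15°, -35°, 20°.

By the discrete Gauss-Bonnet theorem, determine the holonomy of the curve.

Holonomy = total enclosed curvature = 15° + (-35°) + 20° = 0°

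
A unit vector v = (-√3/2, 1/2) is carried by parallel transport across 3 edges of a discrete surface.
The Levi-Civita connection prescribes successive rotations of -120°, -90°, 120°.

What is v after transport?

Total rotation: (-120°) + (-90°) + 120° = -90°. Final vector: (0.5000, 0.8660)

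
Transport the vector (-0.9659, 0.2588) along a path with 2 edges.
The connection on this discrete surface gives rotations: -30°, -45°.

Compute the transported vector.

Total rotation: (-30°) + (-45°) = -75°. Final vector: (0, 1)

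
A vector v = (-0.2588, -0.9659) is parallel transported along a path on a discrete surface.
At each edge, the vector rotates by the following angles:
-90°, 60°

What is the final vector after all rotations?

Total rotation: (-90°) + 60° = -30°. Final vector: (-0.7071, -0.7071)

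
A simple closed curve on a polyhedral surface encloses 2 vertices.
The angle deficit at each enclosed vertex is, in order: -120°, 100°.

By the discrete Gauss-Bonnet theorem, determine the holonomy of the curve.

Holonomy = total enclosed curvature = (-120°) + 100° = -20°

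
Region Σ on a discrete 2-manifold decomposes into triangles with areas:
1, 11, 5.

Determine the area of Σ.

1 + 11 + 5 = 17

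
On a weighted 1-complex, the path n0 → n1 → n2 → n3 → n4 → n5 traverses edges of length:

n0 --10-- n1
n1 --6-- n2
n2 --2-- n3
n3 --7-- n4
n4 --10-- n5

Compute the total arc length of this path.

Arc length = 10 + 6 + 2 + 7 + 10 = 35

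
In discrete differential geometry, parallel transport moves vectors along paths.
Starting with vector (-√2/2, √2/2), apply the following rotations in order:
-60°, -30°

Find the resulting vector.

Total rotation: (-60°) + (-30°) = -90°. Final vector: (0.7071, 0.7071)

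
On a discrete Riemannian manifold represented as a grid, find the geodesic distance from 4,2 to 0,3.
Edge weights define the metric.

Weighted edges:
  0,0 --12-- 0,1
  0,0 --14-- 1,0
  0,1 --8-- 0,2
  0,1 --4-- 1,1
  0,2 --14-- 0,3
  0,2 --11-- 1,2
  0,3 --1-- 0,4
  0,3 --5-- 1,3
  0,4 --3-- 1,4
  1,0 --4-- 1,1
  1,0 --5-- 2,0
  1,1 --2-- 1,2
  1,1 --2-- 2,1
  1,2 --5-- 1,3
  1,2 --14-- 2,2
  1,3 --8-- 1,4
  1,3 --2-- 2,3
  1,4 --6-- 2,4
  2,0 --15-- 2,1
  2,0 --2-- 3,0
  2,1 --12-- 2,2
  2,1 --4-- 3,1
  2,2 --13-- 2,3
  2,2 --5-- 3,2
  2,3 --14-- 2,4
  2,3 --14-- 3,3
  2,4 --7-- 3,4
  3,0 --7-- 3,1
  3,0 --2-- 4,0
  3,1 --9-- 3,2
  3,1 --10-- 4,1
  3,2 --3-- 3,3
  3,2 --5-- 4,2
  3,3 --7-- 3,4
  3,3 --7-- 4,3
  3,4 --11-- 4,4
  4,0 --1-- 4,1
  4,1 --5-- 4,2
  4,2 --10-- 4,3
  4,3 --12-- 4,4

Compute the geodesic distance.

Shortest path: 4,2 → 3,2 → 3,3 → 2,3 → 1,3 → 0,3, total weight = 29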